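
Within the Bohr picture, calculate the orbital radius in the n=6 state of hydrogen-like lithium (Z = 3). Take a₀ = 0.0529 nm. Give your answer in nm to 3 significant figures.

0.635 nm

r_n = n²a₀/Z = 6² × 0.0529 / 3
    = 36 × 0.0529 / 3 = 0.635 nm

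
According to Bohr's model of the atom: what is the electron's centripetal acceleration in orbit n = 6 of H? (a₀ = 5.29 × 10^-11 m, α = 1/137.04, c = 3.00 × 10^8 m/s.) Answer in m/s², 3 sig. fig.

6.99 × 10^19 m/s²

r = n²a₀/Z = 1.90 × 10^-9 m, v = Zαc/n = 3.65 × 10^5 m/s
a = v²/r = (3.65 × 10^5)² / 1.90 × 10^-9 = 6.99 × 10^19 m/s²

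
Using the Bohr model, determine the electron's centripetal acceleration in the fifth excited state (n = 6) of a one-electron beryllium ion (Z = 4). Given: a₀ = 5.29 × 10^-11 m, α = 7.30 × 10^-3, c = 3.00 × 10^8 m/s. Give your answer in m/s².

4.48 × 10^21 m/s²

r = n²a₀/Z = 4.76 × 10^-10 m, v = Zαc/n = 1.46 × 10^6 m/s
a = v²/r = (1.46 × 10^6)² / 4.76 × 10^-10 = 4.48 × 10^21 m/s²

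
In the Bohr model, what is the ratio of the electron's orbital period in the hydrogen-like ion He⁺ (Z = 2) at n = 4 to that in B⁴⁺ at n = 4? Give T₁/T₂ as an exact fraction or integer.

25/4

T ∝ Z^-2 · n^3
T₁/T₂ = (2/5)^-2 · (4/4)^3 = 25/4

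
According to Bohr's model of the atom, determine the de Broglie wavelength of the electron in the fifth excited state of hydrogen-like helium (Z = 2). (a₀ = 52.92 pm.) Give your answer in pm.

997.5 pm

The Bohr quantisation condition is nλ = 2πr_n.
r_n = n²a₀/Z = 952.6 pm
λ = 2πr_n/n = 2π·952.6/6 = 997.5 pm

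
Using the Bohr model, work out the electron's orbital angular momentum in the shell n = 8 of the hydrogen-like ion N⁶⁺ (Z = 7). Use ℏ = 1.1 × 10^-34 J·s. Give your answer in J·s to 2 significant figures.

8.8 × 10^-34 J·s

L_n = nℏ = 8 × 1.1 × 10^-34 = 8.8 × 10^-34 J·s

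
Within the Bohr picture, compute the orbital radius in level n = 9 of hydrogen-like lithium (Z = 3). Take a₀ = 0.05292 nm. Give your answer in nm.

1.429 nm

r_n = n²a₀/Z = 9² × 0.05292 / 3
    = 81 × 0.05292 / 3 = 1.429 nm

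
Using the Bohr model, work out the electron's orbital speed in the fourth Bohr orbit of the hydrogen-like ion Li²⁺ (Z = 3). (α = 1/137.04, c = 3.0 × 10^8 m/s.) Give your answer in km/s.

v_n = Zαc/n = 3 × 0.0073 × 3.0 × 10^8 / 4
    = 1600 km/s

1600 km/s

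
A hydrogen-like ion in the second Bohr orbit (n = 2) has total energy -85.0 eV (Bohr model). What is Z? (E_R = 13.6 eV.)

E_n = −E_R Z²/n² ⇒ Z² = −E_n n²/E_R = 85.0 × 2² / 13.6 ≈ 25.00
Z = 5

5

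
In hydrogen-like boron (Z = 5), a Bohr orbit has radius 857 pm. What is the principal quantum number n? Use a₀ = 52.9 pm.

r_n = n²a₀/Z ⇒ n² = rZ/a₀ = 857 × 5 / 52.9 ≈ 81.00
n = 9

9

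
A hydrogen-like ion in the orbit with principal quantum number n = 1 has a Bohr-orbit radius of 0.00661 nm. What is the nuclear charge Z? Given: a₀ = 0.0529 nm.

r_n = n²a₀/Z ⇒ Z = n²a₀/r = 1² × 0.0529 / 0.00661 ≈ 8.00
Z = 8

8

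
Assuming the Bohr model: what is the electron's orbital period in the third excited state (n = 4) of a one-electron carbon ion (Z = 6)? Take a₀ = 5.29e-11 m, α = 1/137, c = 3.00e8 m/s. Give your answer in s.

r = n²a₀/Z = 4²·5.29e-11/6 = 1.41e-10 m
v = Zαc/n = 6·0.00730·3.00e8/4 = 3.28e6 m/s
T = 2πr/v = 2.70e-16 s

2.70e-16 s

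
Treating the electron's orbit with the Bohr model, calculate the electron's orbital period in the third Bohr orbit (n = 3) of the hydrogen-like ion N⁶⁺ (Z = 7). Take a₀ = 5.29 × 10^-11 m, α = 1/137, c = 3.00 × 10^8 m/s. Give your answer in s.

8.36 × 10^-17 s

r = n²a₀/Z = 3²·5.29 × 10^-11/7 = 6.80 × 10^-11 m
v = Zαc/n = 7·0.00730·3.00 × 10^8/3 = 5.11 × 10^6 m/s
T = 2πr/v = 8.36 × 10^-17 s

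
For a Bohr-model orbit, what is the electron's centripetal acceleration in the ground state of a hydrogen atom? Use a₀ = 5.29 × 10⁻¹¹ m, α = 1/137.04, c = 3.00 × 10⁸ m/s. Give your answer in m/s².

r = n²a₀/Z = 5.29 × 10⁻¹¹ m, v = Zαc/n = 2.19 × 10⁶ m/s
a = v²/r = (2.19 × 10⁶)² / 5.29 × 10⁻¹¹ = 9.06 × 10²² m/s²

9.06 × 10²² m/s²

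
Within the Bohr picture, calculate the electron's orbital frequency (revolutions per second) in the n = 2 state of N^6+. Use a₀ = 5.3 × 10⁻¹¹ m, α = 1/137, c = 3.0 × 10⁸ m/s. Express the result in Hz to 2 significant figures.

4.0 × 10¹⁶ Hz

r = n²a₀/Z = 3.0 × 10⁻¹¹ m, v = Zαc/n = 7.7 × 10⁶ m/s
f = v/(2πr) = 4.0 × 10¹⁶ Hz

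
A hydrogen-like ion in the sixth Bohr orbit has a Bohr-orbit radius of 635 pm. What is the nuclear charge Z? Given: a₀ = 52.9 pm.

3

r_n = n²a₀/Z ⇒ Z = n²a₀/r = 6² × 52.9 / 635 ≈ 3.00
Z = 3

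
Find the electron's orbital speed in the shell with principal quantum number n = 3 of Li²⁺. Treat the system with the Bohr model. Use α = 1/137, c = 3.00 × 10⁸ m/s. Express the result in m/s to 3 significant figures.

2.19 × 10⁶ m/s

v_n = Zαc/n = 3 × 0.00730 × 3.00 × 10⁸ / 3
    = 2.19 × 10⁶ m/s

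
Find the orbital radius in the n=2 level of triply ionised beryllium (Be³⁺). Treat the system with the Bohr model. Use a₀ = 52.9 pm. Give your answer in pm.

r_n = n²a₀/Z = 2² × 52.9 / 4
    = 4 × 52.9 / 4 = 52.9 pm

52.9 pm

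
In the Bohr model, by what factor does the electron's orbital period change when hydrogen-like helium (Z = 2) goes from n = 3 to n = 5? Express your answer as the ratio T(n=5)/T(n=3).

T ∝ Z^-2 · n^3; with Z fixed, T ∝ n^3.
T(n=5)/T(n=3) = (5/3)^3 = 125/27

125/27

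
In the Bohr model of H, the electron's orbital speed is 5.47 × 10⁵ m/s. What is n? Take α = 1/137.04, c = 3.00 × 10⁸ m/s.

4

v_n = Zαc/n ⇒ n = Zαc/v = 1 × 0.00730 × 3.00 × 10⁸ / 5.47 × 10⁵ ≈ 4.00
n = 4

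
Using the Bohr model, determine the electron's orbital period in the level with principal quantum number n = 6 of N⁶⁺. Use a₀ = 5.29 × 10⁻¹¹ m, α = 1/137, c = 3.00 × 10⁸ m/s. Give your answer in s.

r = n²a₀/Z = 6²·5.29 × 10⁻¹¹/7 = 2.72 × 10⁻¹⁰ m
v = Zαc/n = 7·0.00730·3.00 × 10⁸/6 = 2.55 × 10⁶ m/s
T = 2πr/v = 6.69 × 10⁻¹⁶ s

6.69 × 10⁻¹⁶ s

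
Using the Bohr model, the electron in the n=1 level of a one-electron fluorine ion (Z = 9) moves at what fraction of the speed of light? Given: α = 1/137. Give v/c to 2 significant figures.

v_n = Zαc/n, so v/c = Zα/n = 9 × 0.0073 / 1 = 0.066

0.066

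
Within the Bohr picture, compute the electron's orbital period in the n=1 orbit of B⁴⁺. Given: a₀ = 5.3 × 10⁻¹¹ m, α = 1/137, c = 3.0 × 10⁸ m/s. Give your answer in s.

6.1 × 10⁻¹⁸ s

r = n²a₀/Z = 1²·5.3 × 10⁻¹¹/5 = 1.1 × 10⁻¹¹ m
v = Zαc/n = 5·0.0073·3.0 × 10⁸/1 = 1.1 × 10⁷ m/s
T = 2πr/v = 6.1 × 10⁻¹⁸ s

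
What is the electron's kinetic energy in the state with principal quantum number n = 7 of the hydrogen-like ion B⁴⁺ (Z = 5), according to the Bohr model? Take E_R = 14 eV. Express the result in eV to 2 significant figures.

7.1 eV

For a Coulomb orbit the virial theorem gives K = −E_n.
E_n = −E_R·Z²/n², so K = E_R·Z²/n² = 14 × 5²/7² = 7.1 eV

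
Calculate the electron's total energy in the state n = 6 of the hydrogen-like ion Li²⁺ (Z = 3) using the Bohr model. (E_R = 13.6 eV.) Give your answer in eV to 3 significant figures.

-3.40 eV

E_n = −E_R·Z²/n² = −13.6 × 3²/6² = -3.40 eV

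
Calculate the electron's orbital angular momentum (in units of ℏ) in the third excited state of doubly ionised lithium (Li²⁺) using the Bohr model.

L_n = nℏ, so L/ℏ = n = 4.

4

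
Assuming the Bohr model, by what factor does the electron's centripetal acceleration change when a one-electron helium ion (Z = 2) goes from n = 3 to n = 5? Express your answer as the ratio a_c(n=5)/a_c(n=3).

a_c ∝ Z^3 · n^-4; with Z fixed, a_c ∝ n^-4.
a_c(n=5)/a_c(n=3) = (5/3)^-4 = 81/625

81/625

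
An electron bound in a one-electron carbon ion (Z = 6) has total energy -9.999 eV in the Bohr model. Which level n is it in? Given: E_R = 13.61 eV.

7

E_n = −E_R Z²/n² ⇒ n² = E_R Z²/(−E_n) = 13.61 × 6² / 9.999 ≈ 49.00
n = 7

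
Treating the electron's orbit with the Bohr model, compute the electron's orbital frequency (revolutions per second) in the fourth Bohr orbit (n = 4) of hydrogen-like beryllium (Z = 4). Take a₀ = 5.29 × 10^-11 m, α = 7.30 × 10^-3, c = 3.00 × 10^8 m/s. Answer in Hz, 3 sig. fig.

r = n²a₀/Z = 2.12 × 10^-10 m, v = Zαc/n = 2.19 × 10^6 m/s
f = v/(2πr) = 1.65 × 10^15 Hz

1.65 × 10^15 Hz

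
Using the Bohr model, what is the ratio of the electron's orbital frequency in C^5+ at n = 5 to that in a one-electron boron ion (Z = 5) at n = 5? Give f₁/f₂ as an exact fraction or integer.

f ∝ Z^2 · n^-3
f₁/f₂ = (6/5)^2 · (5/5)^-3 = 36/25

36/25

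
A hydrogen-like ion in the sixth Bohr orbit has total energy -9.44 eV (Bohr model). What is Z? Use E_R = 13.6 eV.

5

E_n = −E_R Z²/n² ⇒ Z² = −E_n n²/E_R = 9.44 × 6² / 13.6 ≈ 24.99
Z = 5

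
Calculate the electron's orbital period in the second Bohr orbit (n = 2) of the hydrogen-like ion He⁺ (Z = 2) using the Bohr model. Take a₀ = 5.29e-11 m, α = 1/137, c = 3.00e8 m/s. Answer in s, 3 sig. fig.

r = n²a₀/Z = 2²·5.29e-11/2 = 1.06e-10 m
v = Zαc/n = 2·0.00730·3.00e8/2 = 2.19e6 m/s
T = 2πr/v = 3.04e-16 s

3.04e-16 s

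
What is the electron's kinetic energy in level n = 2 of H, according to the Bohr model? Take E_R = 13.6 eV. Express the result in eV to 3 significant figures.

For a Coulomb orbit the virial theorem gives K = −E_n.
E_n = −E_R·Z²/n², so K = E_R·Z²/n² = 13.6 × 1²/2² = 3.40 eV

3.40 eV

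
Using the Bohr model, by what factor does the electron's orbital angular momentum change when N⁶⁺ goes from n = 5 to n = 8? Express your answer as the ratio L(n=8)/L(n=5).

L = nℏ depends only on n, so L ∝ n.
L(n=8)/L(n=5) = (8/5)^1 = 8/5

8/5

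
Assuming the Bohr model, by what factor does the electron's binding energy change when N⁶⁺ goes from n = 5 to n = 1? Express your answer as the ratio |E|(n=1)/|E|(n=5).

25

|E| ∝ Z^2 · n^-2; with Z fixed, |E| ∝ n^-2.
|E|(n=1)/|E|(n=5) = (1/5)^-2 = 25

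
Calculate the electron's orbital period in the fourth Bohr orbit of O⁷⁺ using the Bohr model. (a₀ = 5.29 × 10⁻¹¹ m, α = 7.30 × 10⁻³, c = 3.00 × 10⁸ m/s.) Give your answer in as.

152 as

r = n²a₀/Z = 4²·5.29 × 10⁻¹¹/8 = 1.06 × 10⁻¹⁰ m
v = Zαc/n = 8·0.00730·3.00 × 10⁸/4 = 4.38 × 10⁶ m/s
T = 2πr/v = 1.52 × 10⁻¹⁶ s = 152 as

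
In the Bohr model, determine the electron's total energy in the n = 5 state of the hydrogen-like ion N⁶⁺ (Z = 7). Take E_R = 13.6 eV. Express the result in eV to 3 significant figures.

E_n = −E_R·Z²/n² = −13.6 × 7²/5² = -26.7 eV

-26.7 eV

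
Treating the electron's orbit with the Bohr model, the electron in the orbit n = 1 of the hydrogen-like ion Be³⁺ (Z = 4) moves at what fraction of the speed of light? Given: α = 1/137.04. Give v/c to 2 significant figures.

v_n = Zαc/n, so v/c = Zα/n = 4 × 0.0073 / 1 = 0.029

0.029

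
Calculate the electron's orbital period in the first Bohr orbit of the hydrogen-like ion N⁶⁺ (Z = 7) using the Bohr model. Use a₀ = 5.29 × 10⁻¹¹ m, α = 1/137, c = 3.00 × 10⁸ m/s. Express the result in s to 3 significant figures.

r = n²a₀/Z = 1²·5.29 × 10⁻¹¹/7 = 7.56 × 10⁻¹² m
v = Zαc/n = 7·0.00730·3.00 × 10⁸/1 = 1.53 × 10⁷ m/s
T = 2πr/v = 3.10 × 10⁻¹⁸ s

3.10 × 10⁻¹⁸ s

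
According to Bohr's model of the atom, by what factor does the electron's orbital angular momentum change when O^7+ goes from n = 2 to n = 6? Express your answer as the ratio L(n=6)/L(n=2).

L = nℏ depends only on n, so L ∝ n.
L(n=6)/L(n=2) = (6/2)^1 = 3

3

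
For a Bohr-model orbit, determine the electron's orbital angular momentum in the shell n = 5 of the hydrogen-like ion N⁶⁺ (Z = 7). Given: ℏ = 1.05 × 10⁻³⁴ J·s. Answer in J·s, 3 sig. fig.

L_n = nℏ = 5 × 1.05 × 10⁻³⁴ = 5.25 × 10⁻³⁴ J·s

5.25 × 10⁻³⁴ J·s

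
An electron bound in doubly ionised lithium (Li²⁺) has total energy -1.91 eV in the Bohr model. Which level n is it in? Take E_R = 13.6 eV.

E_n = −E_R Z²/n² ⇒ n² = E_R Z²/(−E_n) = 13.6 × 3² / 1.91 ≈ 64.08
n = 8

8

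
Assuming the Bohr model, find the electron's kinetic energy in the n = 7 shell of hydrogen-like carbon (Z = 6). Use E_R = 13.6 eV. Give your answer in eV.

For a Coulomb orbit the virial theorem gives K = −E_n.
E_n = −E_R·Z²/n², so K = E_R·Z²/n² = 13.6 × 6²/7² = 9.99 eV

9.99 eV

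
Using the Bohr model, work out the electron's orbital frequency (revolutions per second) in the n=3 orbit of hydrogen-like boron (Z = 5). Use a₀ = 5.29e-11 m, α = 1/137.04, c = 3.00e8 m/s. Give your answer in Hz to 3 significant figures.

r = n²a₀/Z = 9.52e-11 m, v = Zαc/n = 3.65e6 m/s
f = v/(2πr) = 6.10e15 Hz

6.10e15 Hz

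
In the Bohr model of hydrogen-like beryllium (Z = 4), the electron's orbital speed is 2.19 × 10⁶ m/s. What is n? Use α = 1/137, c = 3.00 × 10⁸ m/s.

4

v_n = Zαc/n ⇒ n = Zαc/v = 4 × 0.00730 × 3.00 × 10⁸ / 2.19 × 10⁶ ≈ 4.00
n = 4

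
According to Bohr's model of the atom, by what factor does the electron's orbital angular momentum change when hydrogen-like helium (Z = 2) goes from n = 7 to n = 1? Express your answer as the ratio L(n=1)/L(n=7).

1/7

L = nℏ depends only on n, so L ∝ n.
L(n=1)/L(n=7) = (1/7)^1 = 1/7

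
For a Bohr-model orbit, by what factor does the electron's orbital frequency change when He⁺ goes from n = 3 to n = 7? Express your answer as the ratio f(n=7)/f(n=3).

27/343

f ∝ Z^2 · n^-3; with Z fixed, f ∝ n^-3.
f(n=7)/f(n=3) = (7/3)^-3 = 27/343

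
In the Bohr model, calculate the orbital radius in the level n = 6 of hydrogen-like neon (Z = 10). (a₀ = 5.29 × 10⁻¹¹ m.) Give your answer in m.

1.90 × 10⁻¹⁰ m

r_n = n²a₀/Z = 6² × 5.29 × 10⁻¹¹ / 10
    = 36 × 5.29 × 10⁻¹¹ / 10 = 1.90 × 10⁻¹⁰ m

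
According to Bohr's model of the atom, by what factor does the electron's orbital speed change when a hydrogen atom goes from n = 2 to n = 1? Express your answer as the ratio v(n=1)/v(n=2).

2

v ∝ Z^1 · n^-1; with Z fixed, v ∝ n^-1.
v(n=1)/v(n=2) = (1/2)^-1 = 2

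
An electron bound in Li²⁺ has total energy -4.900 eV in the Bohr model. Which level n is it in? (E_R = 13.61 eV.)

5

E_n = −E_R Z²/n² ⇒ n² = E_R Z²/(−E_n) = 13.61 × 3² / 4.900 ≈ 25.00
n = 5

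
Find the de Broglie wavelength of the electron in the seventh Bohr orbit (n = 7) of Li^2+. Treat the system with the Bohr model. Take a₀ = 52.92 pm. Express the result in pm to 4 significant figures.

The Bohr quantisation condition is nλ = 2πr_n.
r_n = n²a₀/Z = 864.4 pm
λ = 2πr_n/n = 2π·864.4/7 = 775.8 pm

775.8 pm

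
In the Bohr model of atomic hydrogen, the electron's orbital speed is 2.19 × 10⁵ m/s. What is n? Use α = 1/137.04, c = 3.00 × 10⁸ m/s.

10

v_n = Zαc/n ⇒ n = Zαc/v = 1 × 0.00730 × 3.00 × 10⁸ / 2.19 × 10⁵ ≈ 10.00
n = 10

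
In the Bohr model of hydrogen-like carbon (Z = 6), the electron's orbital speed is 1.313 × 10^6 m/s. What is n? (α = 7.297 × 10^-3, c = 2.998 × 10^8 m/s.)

10

v_n = Zαc/n ⇒ n = Zαc/v = 6 × 0.007297 × 2.998 × 10^8 / 1.313 × 10^6 ≈ 10.00
n = 10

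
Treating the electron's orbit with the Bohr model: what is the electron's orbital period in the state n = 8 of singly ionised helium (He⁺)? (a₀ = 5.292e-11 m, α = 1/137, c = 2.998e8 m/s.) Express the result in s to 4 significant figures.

1.945e-14 s

r = n²a₀/Z = 8²·5.292e-11/2 = 1.693e-9 m
v = Zαc/n = 2·0.007299·2.998e8/8 = 5.471e5 m/s
T = 2πr/v = 1.945e-14 s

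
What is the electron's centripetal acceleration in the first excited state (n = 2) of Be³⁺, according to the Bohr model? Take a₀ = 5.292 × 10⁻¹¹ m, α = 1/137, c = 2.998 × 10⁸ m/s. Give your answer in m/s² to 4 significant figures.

3.620 × 10²³ m/s²

r = n²a₀/Z = 5.292 × 10⁻¹¹ m, v = Zαc/n = 4.377 × 10⁶ m/s
a = v²/r = (4.377 × 10⁶)² / 5.292 × 10⁻¹¹ = 3.620 × 10²³ m/s²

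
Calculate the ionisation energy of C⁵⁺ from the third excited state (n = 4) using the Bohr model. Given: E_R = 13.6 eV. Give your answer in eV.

30.6 eV

E_n = −E_R·Z²/n² = −13.6 × 6²/4² eV = -30.6 eV
Ionisation energy = −E_n = 30.6 eV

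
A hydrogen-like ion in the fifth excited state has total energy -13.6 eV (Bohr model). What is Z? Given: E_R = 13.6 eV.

E_n = −E_R Z²/n² ⇒ Z² = −E_n n²/E_R = 13.6 × 6² / 13.6 ≈ 36.00
Z = 6

6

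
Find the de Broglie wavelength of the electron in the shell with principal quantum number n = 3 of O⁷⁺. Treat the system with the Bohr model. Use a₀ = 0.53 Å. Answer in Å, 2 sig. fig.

1.2 Å

The Bohr quantisation condition is nλ = 2πr_n.
r_n = n²a₀/Z = 0.60 Å
λ = 2πr_n/n = 2π·0.60/3 = 1.2 Å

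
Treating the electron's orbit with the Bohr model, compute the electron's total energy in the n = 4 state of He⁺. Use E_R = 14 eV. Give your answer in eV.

E_n = −E_R·Z²/n² = −14 × 2²/4² = -3.5 eV

-3.5 eV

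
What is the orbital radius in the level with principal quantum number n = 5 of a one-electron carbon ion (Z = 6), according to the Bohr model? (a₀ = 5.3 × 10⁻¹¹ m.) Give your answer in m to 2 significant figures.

2.2 × 10⁻¹⁰ m

r_n = n²a₀/Z = 5² × 5.3 × 10⁻¹¹ / 6
    = 25 × 5.3 × 10⁻¹¹ / 6 = 2.2 × 10⁻¹⁰ m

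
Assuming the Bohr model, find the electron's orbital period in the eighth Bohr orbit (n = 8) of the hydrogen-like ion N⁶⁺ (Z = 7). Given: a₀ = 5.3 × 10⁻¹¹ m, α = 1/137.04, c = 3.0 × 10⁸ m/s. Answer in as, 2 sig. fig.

r = n²a₀/Z = 8²·5.3 × 10⁻¹¹/7 = 4.8 × 10⁻¹⁰ m
v = Zαc/n = 7·0.0073·3.0 × 10⁸/8 = 1.9 × 10⁶ m/s
T = 2πr/v = 1.6 × 10⁻¹⁵ s = 1600 as

1600 as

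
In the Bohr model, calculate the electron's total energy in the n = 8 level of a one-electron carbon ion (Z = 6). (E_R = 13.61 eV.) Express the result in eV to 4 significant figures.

E_n = −E_R·Z²/n² = −13.61 × 6²/8² = -7.656 eV

-7.656 eV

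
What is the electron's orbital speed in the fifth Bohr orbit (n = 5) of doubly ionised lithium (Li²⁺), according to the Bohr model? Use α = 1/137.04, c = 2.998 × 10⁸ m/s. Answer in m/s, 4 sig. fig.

1.313 × 10⁶ m/s

v_n = Zαc/n = 3 × 0.007297 × 2.998 × 10⁸ / 5
    = 1.313 × 10⁶ m/s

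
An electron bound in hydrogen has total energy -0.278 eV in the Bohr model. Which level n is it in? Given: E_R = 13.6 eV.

E_n = −E_R Z²/n² ⇒ n² = E_R Z²/(−E_n) = 13.6 × 1² / 0.278 ≈ 48.92
n = 7

7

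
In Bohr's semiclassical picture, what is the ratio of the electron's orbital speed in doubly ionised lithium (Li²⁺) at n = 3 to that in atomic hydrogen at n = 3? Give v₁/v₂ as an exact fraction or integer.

v ∝ Z^1 · n^-1
v₁/v₂ = (3/1)^1 · (3/3)^-1 = 3

3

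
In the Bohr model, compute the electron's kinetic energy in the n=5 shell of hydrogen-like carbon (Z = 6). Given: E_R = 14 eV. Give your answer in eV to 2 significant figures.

20 eV

For a Coulomb orbit the virial theorem gives K = −E_n.
E_n = −E_R·Z²/n², so K = E_R·Z²/n² = 14 × 6²/5² = 20 eV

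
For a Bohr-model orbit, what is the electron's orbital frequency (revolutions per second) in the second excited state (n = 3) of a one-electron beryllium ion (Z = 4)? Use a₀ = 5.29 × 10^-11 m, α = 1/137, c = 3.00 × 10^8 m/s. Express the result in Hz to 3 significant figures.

r = n²a₀/Z = 1.19 × 10^-10 m, v = Zαc/n = 2.92 × 10^6 m/s
f = v/(2πr) = 3.90 × 10^15 Hz

3.90 × 10^15 Hz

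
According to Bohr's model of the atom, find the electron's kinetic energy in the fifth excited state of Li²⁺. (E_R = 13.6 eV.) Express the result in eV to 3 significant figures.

3.40 eV

For a Coulomb orbit the virial theorem gives K = −E_n.
E_n = −E_R·Z²/n², so K = E_R·Z²/n² = 13.6 × 3²/6² = 3.40 eV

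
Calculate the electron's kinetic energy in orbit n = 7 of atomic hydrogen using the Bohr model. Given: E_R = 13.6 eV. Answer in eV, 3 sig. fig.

0.278 eV

For a Coulomb orbit the virial theorem gives K = −E_n.
E_n = −E_R·Z²/n², so K = E_R·Z²/n² = 13.6 × 1²/7² = 0.278 eV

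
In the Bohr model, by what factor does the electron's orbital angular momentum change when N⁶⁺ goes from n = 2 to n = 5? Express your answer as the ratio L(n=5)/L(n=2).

5/2

L = nℏ depends only on n, so L ∝ n.
L(n=5)/L(n=2) = (5/2)^1 = 5/2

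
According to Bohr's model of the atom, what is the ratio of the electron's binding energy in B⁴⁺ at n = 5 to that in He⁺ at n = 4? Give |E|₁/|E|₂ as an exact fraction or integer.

4

|E| ∝ Z^2 · n^-2
|E|₁/|E|₂ = (5/2)^2 · (5/4)^-2 = 4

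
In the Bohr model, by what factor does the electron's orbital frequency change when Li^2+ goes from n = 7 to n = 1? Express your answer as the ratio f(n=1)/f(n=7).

343

f ∝ Z^2 · n^-3; with Z fixed, f ∝ n^-3.
f(n=1)/f(n=7) = (1/7)^-3 = 343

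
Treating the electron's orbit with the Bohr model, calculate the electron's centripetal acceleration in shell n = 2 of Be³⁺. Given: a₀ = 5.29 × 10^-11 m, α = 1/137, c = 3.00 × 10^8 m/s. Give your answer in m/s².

3.63 × 10^23 m/s²

r = n²a₀/Z = 5.29 × 10^-11 m, v = Zαc/n = 4.38 × 10^6 m/s
a = v²/r = (4.38 × 10^6)² / 5.29 × 10^-11 = 3.63 × 10^23 m/s²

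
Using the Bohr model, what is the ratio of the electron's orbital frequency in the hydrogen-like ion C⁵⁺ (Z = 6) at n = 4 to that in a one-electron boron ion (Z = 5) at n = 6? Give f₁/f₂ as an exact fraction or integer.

f ∝ Z^2 · n^-3
f₁/f₂ = (6/5)^2 · (4/6)^-3 = 243/50

243/50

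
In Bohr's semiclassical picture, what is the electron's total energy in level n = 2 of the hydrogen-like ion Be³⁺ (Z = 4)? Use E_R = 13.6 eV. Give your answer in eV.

E_n = −E_R·Z²/n² = −13.6 × 4²/2² = -54.4 eV

-54.4 eV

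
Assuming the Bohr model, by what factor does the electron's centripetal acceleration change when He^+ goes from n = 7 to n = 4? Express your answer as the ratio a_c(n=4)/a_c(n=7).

2401/256

a_c ∝ Z^3 · n^-4; with Z fixed, a_c ∝ n^-4.
a_c(n=4)/a_c(n=7) = (4/7)^-4 = 2401/256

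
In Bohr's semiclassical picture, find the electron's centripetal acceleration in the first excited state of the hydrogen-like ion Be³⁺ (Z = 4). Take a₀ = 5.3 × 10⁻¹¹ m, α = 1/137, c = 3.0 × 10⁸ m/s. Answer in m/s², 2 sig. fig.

r = n²a₀/Z = 5.3 × 10⁻¹¹ m, v = Zαc/n = 4.4 × 10⁶ m/s
a = v²/r = (4.4 × 10⁶)² / 5.3 × 10⁻¹¹ = 3.6 × 10²³ m/s²

3.6 × 10²³ m/s²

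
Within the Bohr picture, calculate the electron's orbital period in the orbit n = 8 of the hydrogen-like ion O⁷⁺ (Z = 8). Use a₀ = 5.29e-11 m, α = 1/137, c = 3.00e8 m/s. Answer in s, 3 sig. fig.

r = n²a₀/Z = 8²·5.29e-11/8 = 4.23e-10 m
v = Zαc/n = 8·0.00730·3.00e8/8 = 2.19e6 m/s
T = 2πr/v = 1.21e-15 s

1.21e-15 s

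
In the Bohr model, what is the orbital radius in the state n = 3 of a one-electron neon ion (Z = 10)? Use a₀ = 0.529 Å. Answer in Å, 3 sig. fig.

r_n = n²a₀/Z = 3² × 0.529 / 10
    = 9 × 0.529 / 10 = 0.476 Å

0.476 Å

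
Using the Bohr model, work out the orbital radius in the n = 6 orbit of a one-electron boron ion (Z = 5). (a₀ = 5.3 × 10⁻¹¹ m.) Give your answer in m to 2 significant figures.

3.8 × 10⁻¹⁰ m

r_n = n²a₀/Z = 6² × 5.3 × 10⁻¹¹ / 5
    = 36 × 5.3 × 10⁻¹¹ / 5 = 3.8 × 10⁻¹⁰ m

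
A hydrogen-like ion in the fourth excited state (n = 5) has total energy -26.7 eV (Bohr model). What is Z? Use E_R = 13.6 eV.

7

E_n = −E_R Z²/n² ⇒ Z² = −E_n n²/E_R = 26.7 × 5² / 13.6 ≈ 49.08
Z = 7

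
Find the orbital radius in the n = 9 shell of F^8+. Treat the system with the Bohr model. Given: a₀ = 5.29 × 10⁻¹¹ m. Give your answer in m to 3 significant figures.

4.76 × 10⁻¹⁰ m

r_n = n²a₀/Z = 9² × 5.29 × 10⁻¹¹ / 9
    = 81 × 5.29 × 10⁻¹¹ / 9 = 4.76 × 10⁻¹⁰ m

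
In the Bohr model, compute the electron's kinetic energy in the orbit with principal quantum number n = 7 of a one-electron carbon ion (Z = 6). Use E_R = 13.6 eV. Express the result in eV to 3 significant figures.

For a Coulomb orbit the virial theorem gives K = −E_n.
E_n = −E_R·Z²/n², so K = E_R·Z²/n² = 13.6 × 6²/7² = 9.99 eV

9.99 eV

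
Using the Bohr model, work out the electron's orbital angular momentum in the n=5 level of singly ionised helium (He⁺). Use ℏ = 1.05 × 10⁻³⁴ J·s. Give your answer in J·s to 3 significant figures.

L_n = nℏ = 5 × 1.05 × 10⁻³⁴ = 5.25 × 10⁻³⁴ J·s

5.25 × 10⁻³⁴ J·s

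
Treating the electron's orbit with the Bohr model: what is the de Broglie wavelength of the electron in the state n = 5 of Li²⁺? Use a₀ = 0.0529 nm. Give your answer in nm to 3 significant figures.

The Bohr quantisation condition is nλ = 2πr_n.
r_n = n²a₀/Z = 0.441 nm
λ = 2πr_n/n = 2π·0.441/5 = 0.554 nm

0.554 nm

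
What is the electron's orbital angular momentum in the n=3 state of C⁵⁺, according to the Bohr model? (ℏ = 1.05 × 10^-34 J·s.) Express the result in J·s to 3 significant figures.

3.15 × 10^-34 J·s

L_n = nℏ = 3 × 1.05 × 10^-34 = 3.15 × 10^-34 J·s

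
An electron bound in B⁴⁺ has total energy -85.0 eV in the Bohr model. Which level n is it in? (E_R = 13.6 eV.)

2

E_n = −E_R Z²/n² ⇒ n² = E_R Z²/(−E_n) = 13.6 × 5² / 85.0 ≈ 4.00
n = 2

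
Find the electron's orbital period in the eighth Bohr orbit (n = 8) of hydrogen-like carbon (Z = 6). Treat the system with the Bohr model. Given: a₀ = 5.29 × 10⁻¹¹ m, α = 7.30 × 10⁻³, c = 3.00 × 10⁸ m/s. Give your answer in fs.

2.16 fs

r = n²a₀/Z = 8²·5.29 × 10⁻¹¹/6 = 5.64 × 10⁻¹⁰ m
v = Zαc/n = 6·0.00730·3.00 × 10⁸/8 = 1.64 × 10⁶ m/s
T = 2πr/v = 2.16 × 10⁻¹⁵ s = 2.16 fs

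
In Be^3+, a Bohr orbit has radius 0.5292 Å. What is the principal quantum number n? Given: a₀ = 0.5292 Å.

2

r_n = n²a₀/Z ⇒ n² = rZ/a₀ = 0.5292 × 4 / 0.5292 ≈ 4.00
n = 2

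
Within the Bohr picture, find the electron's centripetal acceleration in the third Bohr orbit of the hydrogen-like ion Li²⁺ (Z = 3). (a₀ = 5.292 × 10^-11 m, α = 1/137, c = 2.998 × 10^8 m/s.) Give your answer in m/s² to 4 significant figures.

r = n²a₀/Z = 1.588 × 10^-10 m, v = Zαc/n = 2.188 × 10^6 m/s
a = v²/r = (2.188 × 10^6)² / 1.588 × 10^-10 = 3.016 × 10^22 m/s²

3.016 × 10^22 m/s²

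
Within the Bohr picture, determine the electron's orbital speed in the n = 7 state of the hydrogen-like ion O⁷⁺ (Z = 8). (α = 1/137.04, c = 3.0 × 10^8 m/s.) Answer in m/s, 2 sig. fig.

2.5 × 10^6 m/s

v_n = Zαc/n = 8 × 0.0073 × 3.0 × 10^8 / 7
    = 2.5 × 10^6 m/s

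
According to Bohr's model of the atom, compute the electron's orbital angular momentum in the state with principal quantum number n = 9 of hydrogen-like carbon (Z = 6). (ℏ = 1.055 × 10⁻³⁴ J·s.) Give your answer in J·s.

L_n = nℏ = 9 × 1.055 × 10⁻³⁴ = 9.495 × 10⁻³⁴ J·s

9.495 × 10⁻³⁴ J·s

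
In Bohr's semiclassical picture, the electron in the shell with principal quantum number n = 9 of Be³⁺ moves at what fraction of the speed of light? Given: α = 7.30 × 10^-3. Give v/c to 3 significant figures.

v_n = Zαc/n, so v/c = Zα/n = 4 × 0.00730 / 9 = 0.00324

0.00324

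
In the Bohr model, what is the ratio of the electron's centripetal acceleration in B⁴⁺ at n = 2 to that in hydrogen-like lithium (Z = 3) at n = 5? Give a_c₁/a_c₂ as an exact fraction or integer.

78125/432

a_c ∝ Z^3 · n^-4
a_c₁/a_c₂ = (5/3)^3 · (2/5)^-4 = 78125/432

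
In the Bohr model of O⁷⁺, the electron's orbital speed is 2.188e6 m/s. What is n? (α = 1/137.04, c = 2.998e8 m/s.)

8

v_n = Zαc/n ⇒ n = Zαc/v = 8 × 0.007297 × 2.998e8 / 2.188e6 ≈ 8.00
n = 8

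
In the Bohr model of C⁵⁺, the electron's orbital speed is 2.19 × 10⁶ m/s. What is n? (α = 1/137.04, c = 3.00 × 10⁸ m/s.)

6

v_n = Zαc/n ⇒ n = Zαc/v = 6 × 0.00730 × 3.00 × 10⁸ / 2.19 × 10⁶ ≈ 6.00
n = 6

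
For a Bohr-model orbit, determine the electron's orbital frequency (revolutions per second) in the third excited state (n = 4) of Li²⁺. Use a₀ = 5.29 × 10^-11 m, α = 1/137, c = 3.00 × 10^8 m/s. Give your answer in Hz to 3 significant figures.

r = n²a₀/Z = 2.82 × 10^-10 m, v = Zαc/n = 1.64 × 10^6 m/s
f = v/(2πr) = 9.26 × 10^14 Hz

9.26 × 10^14 Hz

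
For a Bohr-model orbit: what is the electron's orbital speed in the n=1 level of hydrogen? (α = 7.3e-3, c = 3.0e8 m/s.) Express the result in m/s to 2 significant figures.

2.2e6 m/s

v_n = Zαc/n = 1 × 0.0073 × 3.0e8 / 1
    = 2.2e6 m/s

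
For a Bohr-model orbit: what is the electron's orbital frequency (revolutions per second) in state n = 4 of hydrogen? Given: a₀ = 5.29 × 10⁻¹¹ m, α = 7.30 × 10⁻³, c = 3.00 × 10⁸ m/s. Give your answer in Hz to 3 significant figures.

r = n²a₀/Z = 8.46 × 10⁻¹⁰ m, v = Zαc/n = 5.47 × 10⁵ m/s
f = v/(2πr) = 1.03 × 10¹⁴ Hz

1.03 × 10¹⁴ Hz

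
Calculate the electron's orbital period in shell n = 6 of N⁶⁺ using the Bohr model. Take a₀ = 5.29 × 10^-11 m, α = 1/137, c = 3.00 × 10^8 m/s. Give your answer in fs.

r = n²a₀/Z = 6²·5.29 × 10^-11/7 = 2.72 × 10^-10 m
v = Zαc/n = 7·0.00730·3.00 × 10^8/6 = 2.55 × 10^6 m/s
T = 2πr/v = 6.69 × 10^-16 s = 0.669 fs

0.669 fs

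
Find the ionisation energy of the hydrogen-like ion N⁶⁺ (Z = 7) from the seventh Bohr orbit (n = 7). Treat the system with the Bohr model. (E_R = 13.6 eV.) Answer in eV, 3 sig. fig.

E_n = −E_R·Z²/n² = −13.6 × 7²/7² eV = -13.6 eV
Ionisation energy = −E_n = 13.6 eV

13.6 eV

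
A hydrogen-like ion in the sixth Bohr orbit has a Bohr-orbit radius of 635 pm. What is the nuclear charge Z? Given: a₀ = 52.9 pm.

r_n = n²a₀/Z ⇒ Z = n²a₀/r = 6² × 52.9 / 635 ≈ 3.00
Z = 3

3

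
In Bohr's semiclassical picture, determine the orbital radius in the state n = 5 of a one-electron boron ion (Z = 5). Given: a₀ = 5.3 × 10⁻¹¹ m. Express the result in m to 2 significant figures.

2.6 × 10⁻¹⁰ m

r_n = n²a₀/Z = 5² × 5.3 × 10⁻¹¹ / 5
    = 25 × 5.3 × 10⁻¹¹ / 5 = 2.6 × 10⁻¹⁰ m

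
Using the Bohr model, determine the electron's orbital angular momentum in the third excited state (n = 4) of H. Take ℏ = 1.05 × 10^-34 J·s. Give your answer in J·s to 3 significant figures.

L_n = nℏ = 4 × 1.05 × 10^-34 = 4.20 × 10^-34 J·s

4.20 × 10^-34 J·s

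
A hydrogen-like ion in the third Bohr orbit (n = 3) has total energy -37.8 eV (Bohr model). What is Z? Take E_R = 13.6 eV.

5

E_n = −E_R Z²/n² ⇒ Z² = −E_n n²/E_R = 37.8 × 3² / 13.6 ≈ 25.01
Z = 5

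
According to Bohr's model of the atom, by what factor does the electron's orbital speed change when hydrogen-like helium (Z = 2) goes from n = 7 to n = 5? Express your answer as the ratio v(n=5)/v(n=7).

v ∝ Z^1 · n^-1; with Z fixed, v ∝ n^-1.
v(n=5)/v(n=7) = (5/7)^-1 = 7/5

7/5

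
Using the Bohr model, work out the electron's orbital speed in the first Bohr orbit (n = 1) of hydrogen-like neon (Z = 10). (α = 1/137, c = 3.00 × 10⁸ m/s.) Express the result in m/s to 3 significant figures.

v_n = Zαc/n = 10 × 0.00730 × 3.00 × 10⁸ / 1
    = 2.19 × 10⁷ m/s

2.19 × 10⁷ m/s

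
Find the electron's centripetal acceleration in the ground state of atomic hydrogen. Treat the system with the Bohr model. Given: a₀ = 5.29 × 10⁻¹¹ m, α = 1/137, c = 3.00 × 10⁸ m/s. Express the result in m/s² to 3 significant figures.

r = n²a₀/Z = 5.29 × 10⁻¹¹ m, v = Zαc/n = 2.19 × 10⁶ m/s
a = v²/r = (2.19 × 10⁶)² / 5.29 × 10⁻¹¹ = 9.06 × 10²² m/s²

9.06 × 10²² m/s²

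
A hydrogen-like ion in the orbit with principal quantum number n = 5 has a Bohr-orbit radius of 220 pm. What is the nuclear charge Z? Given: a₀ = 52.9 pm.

r_n = n²a₀/Z ⇒ Z = n²a₀/r = 5² × 52.9 / 220 ≈ 6.01
Z = 6

6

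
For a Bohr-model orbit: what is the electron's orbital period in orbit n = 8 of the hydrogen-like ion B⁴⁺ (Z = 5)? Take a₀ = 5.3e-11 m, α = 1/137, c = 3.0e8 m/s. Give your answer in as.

r = n²a₀/Z = 8²·5.3e-11/5 = 6.8e-10 m
v = Zαc/n = 5·0.0073·3.0e8/8 = 1.4e6 m/s
T = 2πr/v = 3.1e-15 s = 3100 as

3100 as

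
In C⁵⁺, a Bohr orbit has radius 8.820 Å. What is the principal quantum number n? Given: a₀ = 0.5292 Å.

r_n = n²a₀/Z ⇒ n² = rZ/a₀ = 8.820 × 6 / 0.5292 ≈ 100.00
n = 10

10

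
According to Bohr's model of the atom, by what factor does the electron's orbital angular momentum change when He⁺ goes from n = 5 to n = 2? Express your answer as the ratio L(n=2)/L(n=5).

L = nℏ depends only on n, so L ∝ n.
L(n=2)/L(n=5) = (2/5)^1 = 2/5

2/5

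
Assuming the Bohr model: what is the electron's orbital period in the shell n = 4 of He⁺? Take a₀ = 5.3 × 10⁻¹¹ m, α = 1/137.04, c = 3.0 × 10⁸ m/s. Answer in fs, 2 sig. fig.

2.4 fs

r = n²a₀/Z = 4²·5.3 × 10⁻¹¹/2 = 4.2 × 10⁻¹⁰ m
v = Zαc/n = 2·0.0073·3.0 × 10⁸/4 = 1.1 × 10⁶ m/s
T = 2πr/v = 2.4 × 10⁻¹⁵ s = 2.4 fs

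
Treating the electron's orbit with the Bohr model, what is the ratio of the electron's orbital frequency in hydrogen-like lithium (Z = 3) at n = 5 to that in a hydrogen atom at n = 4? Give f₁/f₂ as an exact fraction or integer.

f ∝ Z^2 · n^-3
f₁/f₂ = (3/1)^2 · (5/4)^-3 = 576/125

576/125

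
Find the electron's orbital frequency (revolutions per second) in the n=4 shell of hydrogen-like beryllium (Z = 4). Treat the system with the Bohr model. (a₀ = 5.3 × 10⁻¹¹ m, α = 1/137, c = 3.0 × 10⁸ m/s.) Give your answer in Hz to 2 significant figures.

1.6 × 10¹⁵ Hz

r = n²a₀/Z = 2.1 × 10⁻¹⁰ m, v = Zαc/n = 2.2 × 10⁶ m/s
f = v/(2πr) = 1.6 × 10¹⁵ Hz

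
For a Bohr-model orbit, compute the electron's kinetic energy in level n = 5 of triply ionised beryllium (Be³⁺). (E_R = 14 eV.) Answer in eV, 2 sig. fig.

9.0 eV

For a Coulomb orbit the virial theorem gives K = −E_n.
E_n = −E_R·Z²/n², so K = E_R·Z²/n² = 14 × 4²/5² = 9.0 eV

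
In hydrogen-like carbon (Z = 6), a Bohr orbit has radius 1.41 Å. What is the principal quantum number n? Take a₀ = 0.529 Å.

4

r_n = n²a₀/Z ⇒ n² = rZ/a₀ = 1.41 × 6 / 0.529 ≈ 15.99
n = 4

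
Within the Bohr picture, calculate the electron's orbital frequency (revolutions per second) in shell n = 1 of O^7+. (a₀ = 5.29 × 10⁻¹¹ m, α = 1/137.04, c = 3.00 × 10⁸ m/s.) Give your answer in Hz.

4.22 × 10¹⁷ Hz

r = n²a₀/Z = 6.61 × 10⁻¹² m, v = Zαc/n = 1.75 × 10⁷ m/s
f = v/(2πr) = 4.22 × 10¹⁷ Hz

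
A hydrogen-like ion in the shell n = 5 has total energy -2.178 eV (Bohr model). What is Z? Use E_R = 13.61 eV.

E_n = −E_R Z²/n² ⇒ Z² = −E_n n²/E_R = 2.178 × 5² / 13.61 ≈ 4.00
Z = 2

2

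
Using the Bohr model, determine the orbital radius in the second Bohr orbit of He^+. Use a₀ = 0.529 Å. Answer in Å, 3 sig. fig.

1.06 Å

r_n = n²a₀/Z = 2² × 0.529 / 2
    = 4 × 0.529 / 2 = 1.06 Å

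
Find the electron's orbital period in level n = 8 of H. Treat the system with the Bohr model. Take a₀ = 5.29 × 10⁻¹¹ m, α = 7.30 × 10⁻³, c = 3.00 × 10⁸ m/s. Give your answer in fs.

77.7 fs

r = n²a₀/Z = 8²·5.29 × 10⁻¹¹/1 = 3.39 × 10⁻⁹ m
v = Zαc/n = 1·0.00730·3.00 × 10⁸/8 = 2.74 × 10⁵ m/s
T = 2πr/v = 7.77 × 10⁻¹⁴ s = 77.7 fs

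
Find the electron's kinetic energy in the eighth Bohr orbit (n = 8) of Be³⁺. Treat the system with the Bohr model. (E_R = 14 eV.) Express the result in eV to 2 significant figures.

For a Coulomb orbit the virial theorem gives K = −E_n.
E_n = −E_R·Z²/n², so K = E_R·Z²/n² = 14 × 4²/8² = 3.5 eV

3.5 eV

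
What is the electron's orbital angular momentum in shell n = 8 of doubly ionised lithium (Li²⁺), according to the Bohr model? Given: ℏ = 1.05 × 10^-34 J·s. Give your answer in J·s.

8.40 × 10^-34 J·s

L_n = nℏ = 8 × 1.05 × 10^-34 = 8.40 × 10^-34 J·s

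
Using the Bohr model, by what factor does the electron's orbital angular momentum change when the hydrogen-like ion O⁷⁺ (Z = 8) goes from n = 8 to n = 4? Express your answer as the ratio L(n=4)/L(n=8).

1/2

L = nℏ depends only on n, so L ∝ n.
L(n=4)/L(n=8) = (4/8)^1 = 1/2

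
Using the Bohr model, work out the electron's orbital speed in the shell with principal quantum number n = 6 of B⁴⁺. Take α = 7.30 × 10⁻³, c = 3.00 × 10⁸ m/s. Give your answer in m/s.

1.82 × 10⁶ m/s

v_n = Zαc/n = 5 × 0.00730 × 3.00 × 10⁸ / 6
    = 1.82 × 10⁶ m/s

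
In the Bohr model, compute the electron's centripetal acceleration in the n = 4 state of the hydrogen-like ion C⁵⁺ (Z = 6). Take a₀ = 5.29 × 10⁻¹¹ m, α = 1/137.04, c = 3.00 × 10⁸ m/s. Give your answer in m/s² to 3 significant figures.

7.64 × 10²² m/s²

r = n²a₀/Z = 1.41 × 10⁻¹⁰ m, v = Zαc/n = 3.28 × 10⁶ m/s
a = v²/r = (3.28 × 10⁶)² / 1.41 × 10⁻¹⁰ = 7.64 × 10²² m/s²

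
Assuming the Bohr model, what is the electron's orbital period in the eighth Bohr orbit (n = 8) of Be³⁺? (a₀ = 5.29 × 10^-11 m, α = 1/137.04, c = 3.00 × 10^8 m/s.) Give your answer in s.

r = n²a₀/Z = 8²·5.29 × 10^-11/4 = 8.46 × 10^-10 m
v = Zαc/n = 4·0.00730·3.00 × 10^8/8 = 1.09 × 10^6 m/s
T = 2πr/v = 4.86 × 10^-15 s

4.86 × 10^-15 s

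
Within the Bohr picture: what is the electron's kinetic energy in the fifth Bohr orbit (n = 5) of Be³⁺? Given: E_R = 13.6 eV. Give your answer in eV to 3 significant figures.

8.70 eV

For a Coulomb orbit the virial theorem gives K = −E_n.
E_n = −E_R·Z²/n², so K = E_R·Z²/n² = 13.6 × 4²/5² = 8.70 eV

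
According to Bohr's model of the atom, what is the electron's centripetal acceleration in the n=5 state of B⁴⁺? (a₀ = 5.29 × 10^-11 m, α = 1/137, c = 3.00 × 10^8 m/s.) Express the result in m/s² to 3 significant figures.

r = n²a₀/Z = 2.64 × 10^-10 m, v = Zαc/n = 2.19 × 10^6 m/s
a = v²/r = (2.19 × 10^6)² / 2.64 × 10^-10 = 1.81 × 10^22 m/s²

1.81 × 10^22 m/s²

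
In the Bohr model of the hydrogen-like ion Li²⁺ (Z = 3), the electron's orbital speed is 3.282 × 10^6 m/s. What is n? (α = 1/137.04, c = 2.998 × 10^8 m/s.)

2

v_n = Zαc/n ⇒ n = Zαc/v = 3 × 0.007297 × 2.998 × 10^8 / 3.282 × 10^6 ≈ 2.00
n = 2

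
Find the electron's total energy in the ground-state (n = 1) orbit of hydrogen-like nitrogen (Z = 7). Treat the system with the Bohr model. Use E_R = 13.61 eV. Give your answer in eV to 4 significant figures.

-666.9 eV

E_n = −E_R·Z²/n² = −13.61 × 7²/1² = -666.9 eV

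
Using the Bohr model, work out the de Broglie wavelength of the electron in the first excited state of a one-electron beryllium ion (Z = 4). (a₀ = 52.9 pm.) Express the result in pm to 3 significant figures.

166 pm

The Bohr quantisation condition is nλ = 2πr_n.
r_n = n²a₀/Z = 52.9 pm
λ = 2πr_n/n = 2π·52.9/2 = 166 pm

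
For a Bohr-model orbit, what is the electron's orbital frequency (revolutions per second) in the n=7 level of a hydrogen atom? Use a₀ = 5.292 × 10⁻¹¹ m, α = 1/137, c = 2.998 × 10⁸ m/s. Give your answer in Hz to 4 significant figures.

1.919 × 10¹³ Hz

r = n²a₀/Z = 2.593 × 10⁻⁹ m, v = Zαc/n = 3.126 × 10⁵ m/s
f = v/(2πr) = 1.919 × 10¹³ Hz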